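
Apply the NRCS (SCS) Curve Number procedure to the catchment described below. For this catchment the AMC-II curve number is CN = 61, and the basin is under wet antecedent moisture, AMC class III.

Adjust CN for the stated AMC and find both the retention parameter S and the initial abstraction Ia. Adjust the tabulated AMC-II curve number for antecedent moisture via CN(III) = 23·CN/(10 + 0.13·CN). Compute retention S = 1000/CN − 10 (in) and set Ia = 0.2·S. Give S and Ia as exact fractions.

S = 3900/1403 in ≈ 2.780 in; Ia = 780/1403 in ≈ 0.556 in

Wet (AMC III): CN(III) = 23·61/(10 + 0.13·61) = 1403/(1793/100) = 140300/1793 ≈ 78.249
S = 1000/(140300/1793) − 10 = 3900/1403 in ≈ 2.780 in
Ia = 0.2·(3900/1403) = 780/1403 in ≈ 0.556 in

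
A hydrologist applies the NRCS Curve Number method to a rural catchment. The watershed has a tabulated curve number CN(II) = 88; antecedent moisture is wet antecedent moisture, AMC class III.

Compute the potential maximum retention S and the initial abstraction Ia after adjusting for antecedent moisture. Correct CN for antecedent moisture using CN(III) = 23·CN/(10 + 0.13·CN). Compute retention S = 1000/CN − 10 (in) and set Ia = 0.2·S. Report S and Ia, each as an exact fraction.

S = 150/253 in ≈ 0.593 in; Ia = 30/253 in ≈ 0.119 in

CN(III) from CN(II)=88: (23·88)/(10 + 0.13·88) = 6325/67 ≈ 94.403
Max retention: S = 1000/(6325/67) − 10 = 150/253 in (≈ 0.593 in)
Initial abstraction Ia = S/5 = (150/253)/5 = 30/253 ≈ 0.119 in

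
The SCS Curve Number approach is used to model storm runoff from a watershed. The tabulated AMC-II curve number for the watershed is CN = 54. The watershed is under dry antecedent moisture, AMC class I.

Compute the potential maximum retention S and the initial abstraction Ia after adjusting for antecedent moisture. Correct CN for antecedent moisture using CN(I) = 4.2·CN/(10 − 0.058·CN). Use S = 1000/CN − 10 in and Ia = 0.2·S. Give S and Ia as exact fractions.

Adjust CN=54 to AMC I: 4.2·54/(10 − 0.058·54) → (1134/5) ÷ (1717/250) = 56700/1717 ≈ 33.023
S = 1000/(56700/1717) − 10 = 11500/567 in ≈ 20.282 in
Initial abstraction Ia = S/5 = (11500/567)/5 = 2300/567 ≈ 4.056 in

S = 11500/567 in ≈ 20.282 in; Ia = 2300/567 in ≈ 4.056 in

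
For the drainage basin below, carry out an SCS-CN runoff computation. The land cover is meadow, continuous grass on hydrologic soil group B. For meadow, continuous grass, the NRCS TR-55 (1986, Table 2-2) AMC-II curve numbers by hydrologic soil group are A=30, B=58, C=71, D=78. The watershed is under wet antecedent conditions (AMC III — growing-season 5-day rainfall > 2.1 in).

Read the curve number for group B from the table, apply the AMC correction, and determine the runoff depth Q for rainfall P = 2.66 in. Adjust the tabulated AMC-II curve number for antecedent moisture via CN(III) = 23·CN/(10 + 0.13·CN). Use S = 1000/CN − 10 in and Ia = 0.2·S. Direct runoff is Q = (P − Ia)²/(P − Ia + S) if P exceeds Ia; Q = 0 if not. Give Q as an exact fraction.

Q = 654968503/822844550 in ≈ 0.796 in

NRCS table: meadow, continuous grass, soil group B → CN(II) = 58
Wet (AMC III): CN(III) = 23·58/(10 + 0.13·58) = 1334/(877/50) = 66700/877 ≈ 76.055
S = 1000/(66700/877) − 10 = 2100/667 in ≈ 3.148 in
Ia = 0.2S: 0.2·3.148 = 0.630 in (exactly 420/667)
P − Ia = 2.660 − 0.630 = 67711/33350 ≈ 2.030 in (> 0, runoff occurs)
Q: (67711/33350)² ÷ (172711/33350) = 654968503/822844550 in (≈ 0.796 in)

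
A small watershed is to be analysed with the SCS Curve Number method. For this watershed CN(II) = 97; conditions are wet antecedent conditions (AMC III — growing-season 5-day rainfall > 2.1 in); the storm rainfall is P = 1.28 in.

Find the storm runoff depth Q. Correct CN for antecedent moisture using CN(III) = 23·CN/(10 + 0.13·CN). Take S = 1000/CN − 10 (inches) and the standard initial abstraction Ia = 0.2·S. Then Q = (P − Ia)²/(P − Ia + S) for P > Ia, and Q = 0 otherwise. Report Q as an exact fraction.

CN(III) from CN(II)=97: (23·97)/(10 + 0.13·97) = 223100/2261 ≈ 98.673
Retention S: 1000/CN − 10 with CN=98.673 → S = 300/2231 ≈ 0.134 in
Ia = 0.2S: 0.2·0.134 = 0.027 in (exactly 60/2231)
Since P=1.280 > Ia=0.027: effective rainfall P−Ia = 69892/55775 in
Runoff Q = (P−Ia)²/(P−Ia+S) = (1.253)²/(1.253+0.134) = 305305729/269783675 ≈ 1.132 in

Q = 305305729/269783675 in ≈ 1.132 in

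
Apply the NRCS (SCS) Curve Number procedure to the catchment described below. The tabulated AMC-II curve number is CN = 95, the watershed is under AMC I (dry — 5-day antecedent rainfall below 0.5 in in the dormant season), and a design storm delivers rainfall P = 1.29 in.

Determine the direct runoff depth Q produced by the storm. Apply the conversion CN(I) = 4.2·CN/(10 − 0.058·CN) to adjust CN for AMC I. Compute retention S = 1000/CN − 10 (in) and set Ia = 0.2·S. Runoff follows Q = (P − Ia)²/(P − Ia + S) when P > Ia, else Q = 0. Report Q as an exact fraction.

Dry (AMC I): CN(I) = 4.2·95/(10 − 0.058·95) = 399/(449/100) = 39900/449 ≈ 88.864
Retention S: 1000/CN − 10 with CN=88.864 → S = 500/399 ≈ 1.253 in
Ia = 0.2·(500/399) = 100/399 in ≈ 0.251 in
Since P=1.290 > Ia=0.251: effective rainfall P−Ia = 41471/39900 in
Runoff Q = (P−Ia)²/(P−Ia+S) = (1.039)²/(1.039+1.253) = 1719843841/3649692900 ≈ 0.471 in

Q = 1719843841/3649692900 in ≈ 0.471 in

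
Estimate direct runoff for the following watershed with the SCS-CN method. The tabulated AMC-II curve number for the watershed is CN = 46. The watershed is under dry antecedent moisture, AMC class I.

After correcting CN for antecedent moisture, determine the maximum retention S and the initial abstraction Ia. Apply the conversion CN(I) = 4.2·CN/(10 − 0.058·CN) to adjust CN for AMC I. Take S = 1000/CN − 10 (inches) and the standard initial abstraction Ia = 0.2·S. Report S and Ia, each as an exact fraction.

Adjust CN=46 to AMC I: 4.2·46/(10 − 0.058·46) → (966/5) ÷ (1833/250) = 16100/611 ≈ 26.350
Max retention: S = 1000/(16100/611) − 10 = 4500/161 in (≈ 27.950 in)
Ia = 0.2·(4500/161) = 900/161 in ≈ 5.590 in

S = 4500/161 in ≈ 27.950 in; Ia = 900/161 in ≈ 5.590 in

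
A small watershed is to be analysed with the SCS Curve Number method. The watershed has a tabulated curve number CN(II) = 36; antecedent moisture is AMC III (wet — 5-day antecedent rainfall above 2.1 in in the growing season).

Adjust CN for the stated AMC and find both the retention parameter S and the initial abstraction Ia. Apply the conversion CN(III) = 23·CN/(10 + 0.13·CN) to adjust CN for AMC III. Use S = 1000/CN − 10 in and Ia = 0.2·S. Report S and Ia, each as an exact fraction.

S = 1600/207 in ≈ 7.729 in; Ia = 320/207 in ≈ 1.546 in

Wet (AMC III): CN(III) = 23·36/(10 + 0.13·36) = 828/(367/25) = 20700/367 ≈ 56.403
Max retention: S = 1000/(20700/367) − 10 = 1600/207 in (≈ 7.729 in)
Initial abstraction Ia = S/5 = (1600/207)/5 = 320/207 ≈ 1.546 in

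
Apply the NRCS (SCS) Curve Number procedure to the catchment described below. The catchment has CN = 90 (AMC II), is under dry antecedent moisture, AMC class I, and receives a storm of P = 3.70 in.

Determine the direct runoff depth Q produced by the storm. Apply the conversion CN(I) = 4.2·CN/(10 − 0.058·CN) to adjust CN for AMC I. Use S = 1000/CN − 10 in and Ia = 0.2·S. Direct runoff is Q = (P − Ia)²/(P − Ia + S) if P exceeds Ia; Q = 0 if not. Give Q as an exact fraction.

Q = 35916049/20776770 in ≈ 1.729 in

Dry (AMC I): CN(I) = 4.2·90/(10 − 0.058·90) = 378/(239/50) = 18900/239 ≈ 79.079
Max retention: S = 1000/(18900/239) − 10 = 500/189 in (≈ 2.646 in)
Initial abstraction Ia = S/5 = (500/189)/5 = 100/189 ≈ 0.529 in
P − Ia = 3.700 − 0.529 = 5993/1890 ≈ 3.171 in (> 0, runoff occurs)
Runoff Q = (P−Ia)²/(P−Ia+S) = (3.171)²/(3.171+2.646) = 35916049/20776770 ≈ 1.729 in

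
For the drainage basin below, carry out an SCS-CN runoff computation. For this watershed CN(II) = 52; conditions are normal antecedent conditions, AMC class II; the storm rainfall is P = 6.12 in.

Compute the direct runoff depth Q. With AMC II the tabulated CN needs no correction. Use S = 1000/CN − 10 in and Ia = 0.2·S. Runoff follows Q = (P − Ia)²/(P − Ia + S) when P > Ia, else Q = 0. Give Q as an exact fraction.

Q = 643107/475475 in ≈ 1.353 in

AMC II — tabulated CN = 52 applies directly.
Retention S: 1000/CN − 10 with CN=52.000 → S = 120/13 ≈ 9.231 in
Ia = 0.2·(120/13) = 24/13 in ≈ 1.846 in
P − Ia = 6.120 − 1.846 = 1389/325 ≈ 4.274 in (> 0, runoff occurs)
Q: (1389/325)² ÷ (4389/325) = 643107/475475 in (≈ 1.353 in)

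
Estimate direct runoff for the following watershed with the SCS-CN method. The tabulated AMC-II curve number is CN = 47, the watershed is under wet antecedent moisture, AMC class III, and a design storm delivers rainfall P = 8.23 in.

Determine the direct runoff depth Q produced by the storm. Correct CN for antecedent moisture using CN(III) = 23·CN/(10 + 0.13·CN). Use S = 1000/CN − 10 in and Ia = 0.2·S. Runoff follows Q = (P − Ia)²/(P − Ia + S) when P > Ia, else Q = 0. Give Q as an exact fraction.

CN(III) from CN(II)=47: (23·47)/(10 + 0.13·47) = 108100/1611 ≈ 67.101
Retention S: 1000/CN − 10 with CN=67.101 → S = 5300/1081 ≈ 4.903 in
Ia = 0.2S: 0.2·4.903 = 0.981 in (exactly 1060/1081)
P − Ia = 8.230 − 0.981 = 783663/108100 ≈ 7.249 in (> 0, runoff occurs)
Runoff Q = (P−Ia)²/(P−Ia+S) = (7.249)²/(7.249+4.903) = 614127697569/142006970300 ≈ 4.325 in

Q = 614127697569/142006970300 in ≈ 4.325 in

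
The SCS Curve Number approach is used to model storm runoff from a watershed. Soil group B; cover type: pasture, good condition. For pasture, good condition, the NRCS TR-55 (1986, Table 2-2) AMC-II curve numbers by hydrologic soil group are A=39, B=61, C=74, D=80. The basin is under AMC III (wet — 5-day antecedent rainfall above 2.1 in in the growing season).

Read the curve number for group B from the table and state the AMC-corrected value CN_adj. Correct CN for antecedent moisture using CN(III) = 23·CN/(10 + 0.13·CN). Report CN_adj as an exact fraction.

CN_adj = 140300/1793 ≈ 78.249

NRCS table: pasture, good condition, soil group B → CN(II) = 61
CN(III) from CN(II)=61: (23·61)/(10 + 0.13·61) = 140300/1793 ≈ 78.249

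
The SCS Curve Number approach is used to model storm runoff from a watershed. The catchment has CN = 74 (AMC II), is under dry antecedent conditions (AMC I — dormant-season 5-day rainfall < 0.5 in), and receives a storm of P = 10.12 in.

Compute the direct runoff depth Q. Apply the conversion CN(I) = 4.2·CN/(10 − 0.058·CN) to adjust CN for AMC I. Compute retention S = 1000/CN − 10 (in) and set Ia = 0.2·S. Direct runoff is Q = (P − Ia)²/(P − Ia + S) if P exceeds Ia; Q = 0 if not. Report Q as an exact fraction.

Dry (AMC I): CN(I) = 4.2·74/(10 − 0.058·74) = (1554/5)/(1427/250) = 77700/1427 ≈ 54.450
Retention S: 1000/CN − 10 with CN=54.450 → S = 6500/777 ≈ 8.366 in
Ia = 0.2S: 0.2·8.366 = 1.673 in (exactly 1300/777)
Since P=10.120 > Ia=1.673: effective rainfall P−Ia = 164081/19425 in
Q: (164081/19425)² ÷ (326581/19425) = 26922574561/6343835925 in (≈ 4.244 in)

Q = 26922574561/6343835925 in ≈ 4.244 in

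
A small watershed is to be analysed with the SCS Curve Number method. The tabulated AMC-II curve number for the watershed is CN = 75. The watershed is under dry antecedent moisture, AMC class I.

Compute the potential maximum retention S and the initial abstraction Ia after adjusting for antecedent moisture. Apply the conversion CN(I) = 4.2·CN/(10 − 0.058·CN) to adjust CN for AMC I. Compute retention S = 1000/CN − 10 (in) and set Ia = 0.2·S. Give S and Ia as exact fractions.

S = 500/63 in ≈ 7.937 in; Ia = 100/63 in ≈ 1.587 in

Dry (AMC I): CN(I) = 4.2·75/(10 − 0.058·75) = 315/(113/20) = 6300/113 ≈ 55.752
S = 1000/(6300/113) − 10 = 500/63 in ≈ 7.937 in
Ia = 0.2·(500/63) = 100/63 in ≈ 1.587 in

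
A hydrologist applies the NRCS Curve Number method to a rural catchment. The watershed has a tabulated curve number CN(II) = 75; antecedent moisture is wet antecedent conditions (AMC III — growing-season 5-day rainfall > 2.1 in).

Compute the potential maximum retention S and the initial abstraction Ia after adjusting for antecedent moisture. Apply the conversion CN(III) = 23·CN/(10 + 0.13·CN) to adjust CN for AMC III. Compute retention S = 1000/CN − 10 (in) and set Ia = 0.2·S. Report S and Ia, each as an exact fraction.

CN(III) from CN(II)=75: (23·75)/(10 + 0.13·75) = 6900/79 ≈ 87.342
Max retention: S = 1000/(6900/79) − 10 = 100/69 in (≈ 1.449 in)
Initial abstraction Ia = S/5 = (100/69)/5 = 20/69 ≈ 0.290 in

S = 100/69 in ≈ 1.449 in; Ia = 20/69 in ≈ 0.290 in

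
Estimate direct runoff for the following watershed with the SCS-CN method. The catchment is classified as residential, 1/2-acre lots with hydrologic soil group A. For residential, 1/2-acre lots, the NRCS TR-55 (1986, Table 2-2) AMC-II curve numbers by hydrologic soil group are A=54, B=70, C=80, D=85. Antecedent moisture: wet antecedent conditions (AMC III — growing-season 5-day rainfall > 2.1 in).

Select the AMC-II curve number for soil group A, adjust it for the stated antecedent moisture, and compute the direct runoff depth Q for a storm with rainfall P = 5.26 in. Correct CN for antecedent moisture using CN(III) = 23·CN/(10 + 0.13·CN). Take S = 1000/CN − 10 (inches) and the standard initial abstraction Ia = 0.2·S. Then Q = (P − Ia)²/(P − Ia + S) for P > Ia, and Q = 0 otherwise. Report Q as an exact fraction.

Q = 37222201/14986350 in ≈ 2.484 in

NRCS table: residential, 1/2-acre lots, soil group A → CN(II) = 54
CN(III) from CN(II)=54: (23·54)/(10 + 0.13·54) = 2700/37 ≈ 72.973
Max retention: S = 1000/(2700/37) − 10 = 100/27 in (≈ 3.704 in)
Ia = 0.2S: 0.2·3.704 = 0.741 in (exactly 20/27)
Since P=5.260 > Ia=0.741: effective rainfall P−Ia = 6101/1350 in
Runoff Q = (P−Ia)²/(P−Ia+S) = (4.519)²/(4.519+3.704) = 37222201/14986350 ≈ 2.484 in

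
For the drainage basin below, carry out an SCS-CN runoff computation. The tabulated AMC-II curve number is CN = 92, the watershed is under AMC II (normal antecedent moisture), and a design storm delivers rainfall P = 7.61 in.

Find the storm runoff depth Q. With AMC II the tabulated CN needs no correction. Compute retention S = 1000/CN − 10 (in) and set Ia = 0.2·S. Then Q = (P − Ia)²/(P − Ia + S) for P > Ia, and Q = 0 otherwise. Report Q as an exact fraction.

Q = 292512609/43936900 in ≈ 6.658 in

CN(II) = 92; AMC II needs no correction.
Max retention: S = 1000/92 − 10 = 20/23 in (≈ 0.870 in)
Ia = 0.2·(20/23) = 4/23 in ≈ 0.174 in
Excess rainfall: 7.610 − 0.174 = 7.436 in; P > Ia so Q > 0
Runoff Q = (P−Ia)²/(P−Ia+S) = (7.436)²/(7.436+0.870) = 292512609/43936900 ≈ 6.658 in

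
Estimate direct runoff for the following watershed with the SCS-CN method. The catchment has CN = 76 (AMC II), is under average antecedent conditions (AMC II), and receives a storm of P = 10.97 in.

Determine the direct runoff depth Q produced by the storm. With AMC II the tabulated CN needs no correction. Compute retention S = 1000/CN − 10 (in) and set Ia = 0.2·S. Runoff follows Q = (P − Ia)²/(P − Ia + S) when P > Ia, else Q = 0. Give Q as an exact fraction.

AMC II — tabulated CN = 76 applies directly.
Max retention: S = 1000/76 − 10 = 60/19 in (≈ 3.158 in)
Initial abstraction Ia = S/5 = (60/19)/5 = 12/19 ≈ 0.632 in
Since P=10.970 > Ia=0.632: effective rainfall P−Ia = 19643/1900 in
Runoff Q = (P−Ia)²/(P−Ia+S) = (10.338)²/(10.338+3.158) = 385847449/48721700 ≈ 7.919 in

Q = 385847449/48721700 in ≈ 7.919 in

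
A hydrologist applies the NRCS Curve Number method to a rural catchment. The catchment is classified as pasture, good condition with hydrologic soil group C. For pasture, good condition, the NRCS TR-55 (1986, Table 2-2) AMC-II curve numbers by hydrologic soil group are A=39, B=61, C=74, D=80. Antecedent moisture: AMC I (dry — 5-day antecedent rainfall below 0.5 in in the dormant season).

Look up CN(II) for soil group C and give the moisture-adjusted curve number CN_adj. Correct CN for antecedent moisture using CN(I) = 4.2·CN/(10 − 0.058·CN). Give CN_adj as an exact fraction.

NRCS table: pasture, good condition, soil group C → CN(II) = 74
Dry (AMC I): CN(I) = 4.2·74/(10 − 0.058·74) = (1554/5)/(1427/250) = 77700/1427 ≈ 54.450

CN_adj = 77700/1427 ≈ 54.450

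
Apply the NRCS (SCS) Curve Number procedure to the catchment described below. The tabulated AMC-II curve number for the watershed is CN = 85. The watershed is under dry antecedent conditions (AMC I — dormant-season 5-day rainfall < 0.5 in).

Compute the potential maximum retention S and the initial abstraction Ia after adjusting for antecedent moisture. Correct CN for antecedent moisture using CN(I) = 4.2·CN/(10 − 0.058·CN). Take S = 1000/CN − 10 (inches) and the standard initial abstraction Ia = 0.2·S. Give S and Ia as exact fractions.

S = 500/119 in ≈ 4.202 in; Ia = 100/119 in ≈ 0.840 in

CN(I) from CN(II)=85: (4.2·85)/(10 − 0.058·85) = 11900/169 ≈ 70.414
S = 1000/(11900/169) − 10 = 500/119 in ≈ 4.202 in
Ia = 0.2S: 0.2·4.202 = 0.840 in (exactly 100/119)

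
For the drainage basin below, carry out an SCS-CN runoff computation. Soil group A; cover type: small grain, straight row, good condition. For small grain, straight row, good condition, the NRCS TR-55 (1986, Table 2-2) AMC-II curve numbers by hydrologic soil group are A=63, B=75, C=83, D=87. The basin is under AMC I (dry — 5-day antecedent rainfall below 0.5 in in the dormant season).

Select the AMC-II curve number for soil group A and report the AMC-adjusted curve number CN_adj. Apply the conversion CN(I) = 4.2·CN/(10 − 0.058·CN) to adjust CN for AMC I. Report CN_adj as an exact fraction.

CN_adj = 132300/3173 ≈ 41.696

NRCS table: small grain, straight row, good condition, soil group A → CN(II) = 63
CN(I) from CN(II)=63: (4.2·63)/(10 − 0.058·63) = 132300/3173 ≈ 41.696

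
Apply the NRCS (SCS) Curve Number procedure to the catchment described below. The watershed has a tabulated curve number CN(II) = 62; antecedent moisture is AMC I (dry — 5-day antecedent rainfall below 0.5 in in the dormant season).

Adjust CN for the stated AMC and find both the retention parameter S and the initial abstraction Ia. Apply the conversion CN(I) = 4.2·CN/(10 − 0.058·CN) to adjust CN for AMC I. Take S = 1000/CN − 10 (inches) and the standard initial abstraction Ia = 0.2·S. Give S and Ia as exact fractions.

S = 9500/651 in ≈ 14.593 in; Ia = 1900/651 in ≈ 2.919 in

CN(I) from CN(II)=62: (4.2·62)/(10 − 0.058·62) = 65100/1601 ≈ 40.662
S = 1000/(65100/1601) − 10 = 9500/651 in ≈ 14.593 in
Ia = 0.2S: 0.2·14.593 = 2.919 in (exactly 1900/651)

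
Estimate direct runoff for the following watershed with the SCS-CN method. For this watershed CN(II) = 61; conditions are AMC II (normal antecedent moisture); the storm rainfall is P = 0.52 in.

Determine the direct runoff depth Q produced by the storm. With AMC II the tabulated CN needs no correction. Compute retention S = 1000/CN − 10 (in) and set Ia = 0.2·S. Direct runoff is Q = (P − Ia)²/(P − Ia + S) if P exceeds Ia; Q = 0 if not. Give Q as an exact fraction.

Q = 0 in ≈ 0.000 in

AMC II — tabulated CN = 61 applies directly.
Retention S: 1000/CN − 10 with CN=61.000 → S = 390/61 ≈ 6.393 in
Initial abstraction Ia = S/5 = (390/61)/5 = 78/61 ≈ 1.279 in
P = 0.520 ≤ Ia = 1.279 in: entire storm abstracted, Q = 0.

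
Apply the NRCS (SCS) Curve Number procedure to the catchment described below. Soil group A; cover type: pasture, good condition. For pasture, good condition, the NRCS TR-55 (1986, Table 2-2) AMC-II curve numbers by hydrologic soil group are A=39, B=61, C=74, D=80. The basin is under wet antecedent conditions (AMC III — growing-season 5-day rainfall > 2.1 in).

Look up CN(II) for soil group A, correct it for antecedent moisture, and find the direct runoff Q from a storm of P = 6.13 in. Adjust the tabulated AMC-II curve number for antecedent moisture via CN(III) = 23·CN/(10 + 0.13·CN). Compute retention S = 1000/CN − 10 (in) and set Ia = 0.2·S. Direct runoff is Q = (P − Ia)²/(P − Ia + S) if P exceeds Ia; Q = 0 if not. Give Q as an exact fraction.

Q = 183065035321/93096131700 in ≈ 1.966 in

NRCS table: pasture, good condition, soil group A → CN(II) = 39
Adjust CN=39 to AMC III: 23·39/(10 + 0.13·39) → 897 ÷ (1507/100) = 89700/1507 ≈ 59.522
S = 1000/(89700/1507) − 10 = 6100/897 in ≈ 6.800 in
Initial abstraction Ia = S/5 = (6100/897)/5 = 1220/897 ≈ 1.360 in
P − Ia = 6.130 − 1.360 = 427861/89700 ≈ 4.770 in (> 0, runoff occurs)
Q: (427861/89700)² ÷ (1037861/89700) = 183065035321/93096131700 in (≈ 1.966 in)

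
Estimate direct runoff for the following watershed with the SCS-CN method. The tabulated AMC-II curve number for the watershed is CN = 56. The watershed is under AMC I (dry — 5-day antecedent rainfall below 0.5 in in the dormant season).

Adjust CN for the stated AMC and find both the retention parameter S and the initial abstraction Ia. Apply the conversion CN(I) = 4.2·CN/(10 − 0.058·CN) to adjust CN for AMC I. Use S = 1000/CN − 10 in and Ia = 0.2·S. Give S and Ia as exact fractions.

S = 2750/147 in ≈ 18.707 in; Ia = 550/147 in ≈ 3.741 in

Dry (AMC I): CN(I) = 4.2·56/(10 − 0.058·56) = (1176/5)/(844/125) = 7350/211 ≈ 34.834
S = 1000/(7350/211) − 10 = 2750/147 in ≈ 18.707 in
Ia = 0.2S: 0.2·18.707 = 3.741 in (exactly 550/147)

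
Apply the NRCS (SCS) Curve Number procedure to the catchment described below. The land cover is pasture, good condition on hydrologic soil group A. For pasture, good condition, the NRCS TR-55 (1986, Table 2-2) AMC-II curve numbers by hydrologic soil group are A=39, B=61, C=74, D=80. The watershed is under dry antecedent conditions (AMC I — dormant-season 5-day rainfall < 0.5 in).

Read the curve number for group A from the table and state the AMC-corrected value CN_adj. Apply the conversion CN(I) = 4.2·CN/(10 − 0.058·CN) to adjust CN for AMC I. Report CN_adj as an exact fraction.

CN_adj = 81900/3869 ≈ 21.168

NRCS table: pasture, good condition, soil group A → CN(II) = 39
Dry (AMC I): CN(I) = 4.2·39/(10 − 0.058·39) = (819/5)/(3869/500) = 81900/3869 ≈ 21.168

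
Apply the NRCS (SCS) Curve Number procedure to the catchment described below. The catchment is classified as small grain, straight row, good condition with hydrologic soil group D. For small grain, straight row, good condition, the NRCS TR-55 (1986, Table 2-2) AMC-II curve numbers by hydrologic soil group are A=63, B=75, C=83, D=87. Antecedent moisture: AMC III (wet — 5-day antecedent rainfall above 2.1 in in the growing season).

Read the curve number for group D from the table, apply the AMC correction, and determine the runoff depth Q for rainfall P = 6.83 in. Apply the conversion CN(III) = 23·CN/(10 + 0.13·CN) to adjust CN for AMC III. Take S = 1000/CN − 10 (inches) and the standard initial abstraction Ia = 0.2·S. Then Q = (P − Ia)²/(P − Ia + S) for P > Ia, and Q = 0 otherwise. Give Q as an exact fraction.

NRCS table: small grain, straight row, good condition, soil group D → CN(II) = 87
CN(III) from CN(II)=87: (23·87)/(10 + 0.13·87) = 200100/2131 ≈ 93.900
Retention S: 1000/CN − 10 with CN=93.900 → S = 1300/2001 ≈ 0.650 in
Ia = 0.2·(1300/2001) = 260/2001 in ≈ 0.130 in
Since P=6.830 > Ia=0.130: effective rainfall P−Ia = 1340683/200100 in
Q: (1340683/200100)² ÷ (1470683/200100) = 1797430906489/294283668300 in (≈ 6.108 in)

Q = 1797430906489/294283668300 in ≈ 6.108 in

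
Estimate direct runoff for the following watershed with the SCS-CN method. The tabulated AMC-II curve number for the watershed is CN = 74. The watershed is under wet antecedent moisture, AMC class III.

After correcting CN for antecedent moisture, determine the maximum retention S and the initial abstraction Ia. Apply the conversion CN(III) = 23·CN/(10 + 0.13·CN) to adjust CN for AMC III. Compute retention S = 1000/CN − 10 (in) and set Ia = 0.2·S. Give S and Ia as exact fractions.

S = 1300/851 in ≈ 1.528 in; Ia = 260/851 in ≈ 0.306 in

Adjust CN=74 to AMC III: 23·74/(10 + 0.13·74) → 1702 ÷ (981/50) = 85100/981 ≈ 86.748
S = 1000/(85100/981) − 10 = 1300/851 in ≈ 1.528 in
Ia = 0.2·(1300/851) = 260/851 in ≈ 0.306 in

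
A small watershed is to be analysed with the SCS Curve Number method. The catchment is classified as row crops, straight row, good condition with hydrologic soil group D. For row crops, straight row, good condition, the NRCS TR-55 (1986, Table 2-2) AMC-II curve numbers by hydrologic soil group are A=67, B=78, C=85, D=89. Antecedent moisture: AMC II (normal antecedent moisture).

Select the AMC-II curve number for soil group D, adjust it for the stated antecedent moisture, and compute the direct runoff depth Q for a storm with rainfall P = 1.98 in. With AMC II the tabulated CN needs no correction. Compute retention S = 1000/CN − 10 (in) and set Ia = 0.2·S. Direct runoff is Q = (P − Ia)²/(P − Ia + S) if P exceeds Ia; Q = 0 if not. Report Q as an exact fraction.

NRCS table: row crops, straight row, good condition, soil group D → CN(II) = 89
Average conditions: CN = 89 (no AMC adjustment).
S = 1000/89 − 10 = 110/89 in ≈ 1.236 in
Initial abstraction Ia = S/5 = (110/89)/5 = 22/89 ≈ 0.247 in
P − Ia = 1.980 − 0.247 = 7711/4450 ≈ 1.733 in (> 0, runoff occurs)
Q: (7711/4450)² ÷ (13211/4450) = 5405411/5344450 in (≈ 1.011 in)

Q = 5405411/5344450 in ≈ 1.011 in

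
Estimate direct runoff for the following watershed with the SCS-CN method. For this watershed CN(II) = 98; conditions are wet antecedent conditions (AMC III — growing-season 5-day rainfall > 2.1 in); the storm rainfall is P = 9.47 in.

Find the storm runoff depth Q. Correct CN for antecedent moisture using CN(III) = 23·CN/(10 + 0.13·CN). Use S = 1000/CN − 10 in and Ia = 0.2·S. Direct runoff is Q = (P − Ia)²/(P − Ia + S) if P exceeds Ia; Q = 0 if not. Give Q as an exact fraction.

Q = 1134798042361/121182816300 in ≈ 9.364 in

Adjust CN=98 to AMC III: 23·98/(10 + 0.13·98) → 2254 ÷ (1137/50) = 112700/1137 ≈ 99.120
S = 1000/(112700/1137) − 10 = 100/1127 in ≈ 0.089 in
Ia = 0.2S: 0.2·0.089 = 0.018 in (exactly 20/1127)
Since P=9.470 > Ia=0.018: effective rainfall P−Ia = 1065269/112700 in
Q = (1065269/112700)²/((1065269/112700) + 100/1127) = (1134798042361/12701290000)/(1075269/112700) = 1134798042361/121182816300 in ≈ 9.364 in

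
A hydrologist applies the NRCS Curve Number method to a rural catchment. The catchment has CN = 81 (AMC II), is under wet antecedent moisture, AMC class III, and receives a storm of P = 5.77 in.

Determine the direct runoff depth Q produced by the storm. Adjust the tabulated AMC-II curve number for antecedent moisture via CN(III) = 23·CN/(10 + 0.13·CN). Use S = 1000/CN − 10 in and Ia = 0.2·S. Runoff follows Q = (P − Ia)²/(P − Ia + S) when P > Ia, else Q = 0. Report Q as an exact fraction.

CN(III) from CN(II)=81: (23·81)/(10 + 0.13·81) = 186300/2053 ≈ 90.745
Max retention: S = 1000/(186300/2053) − 10 = 1900/1863 in (≈ 1.020 in)
Initial abstraction Ia = S/5 = (1900/1863)/5 = 380/1863 ≈ 0.204 in
Excess rainfall: 5.770 − 0.204 = 5.566 in; P > Ia so Q > 0
Runoff Q = (P−Ia)²/(P−Ia+S) = (5.566)²/(5.566+1.020) = 1075267376401/228580971300 ≈ 4.704 in

Q = 1075267376401/228580971300 in ≈ 4.704 in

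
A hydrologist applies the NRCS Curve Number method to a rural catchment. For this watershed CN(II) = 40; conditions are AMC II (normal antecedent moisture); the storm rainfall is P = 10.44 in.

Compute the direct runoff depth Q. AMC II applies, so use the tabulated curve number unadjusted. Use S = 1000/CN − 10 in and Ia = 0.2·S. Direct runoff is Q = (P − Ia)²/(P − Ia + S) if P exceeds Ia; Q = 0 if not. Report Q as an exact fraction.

Q = 11532/4675 in ≈ 2.467 in

AMC II — tabulated CN = 40 applies directly.
S = 1000/40 − 10 = 15 in ≈ 15.000 in
Ia = 0.2S: 0.2·15.000 = 3.000 in (exactly 3)
P − Ia = 10.440 − 3.000 = 186/25 ≈ 7.440 in (> 0, runoff occurs)
Runoff Q = (P−Ia)²/(P−Ia+S) = (7.440)²/(7.440+15.000) = 11532/4675 ≈ 2.467 in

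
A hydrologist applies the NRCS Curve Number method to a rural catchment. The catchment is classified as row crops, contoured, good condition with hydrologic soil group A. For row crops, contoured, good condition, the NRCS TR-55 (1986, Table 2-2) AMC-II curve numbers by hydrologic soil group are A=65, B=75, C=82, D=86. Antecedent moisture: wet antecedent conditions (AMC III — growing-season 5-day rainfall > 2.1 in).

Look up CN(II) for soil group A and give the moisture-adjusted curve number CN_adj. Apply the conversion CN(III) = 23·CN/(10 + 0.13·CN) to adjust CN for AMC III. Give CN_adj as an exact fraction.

NRCS table: row crops, contoured, good condition, soil group A → CN(II) = 65
CN(III) from CN(II)=65: (23·65)/(10 + 0.13·65) = 29900/369 ≈ 81.030

CN_adj = 29900/369 ≈ 81.030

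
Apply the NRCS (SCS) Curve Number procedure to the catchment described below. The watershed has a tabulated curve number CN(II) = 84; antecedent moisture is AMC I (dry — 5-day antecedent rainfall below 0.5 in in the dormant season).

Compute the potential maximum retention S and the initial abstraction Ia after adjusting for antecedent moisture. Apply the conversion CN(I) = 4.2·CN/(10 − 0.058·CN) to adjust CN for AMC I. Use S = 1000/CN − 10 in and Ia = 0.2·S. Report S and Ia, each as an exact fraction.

Adjust CN=84 to AMC I: 4.2·84/(10 − 0.058·84) → (1764/5) ÷ (641/125) = 44100/641 ≈ 68.799
Retention S: 1000/CN − 10 with CN=68.799 → S = 2000/441 ≈ 4.535 in
Initial abstraction Ia = S/5 = (2000/441)/5 = 400/441 ≈ 0.907 in

S = 2000/441 in ≈ 4.535 in; Ia = 400/441 in ≈ 0.907 in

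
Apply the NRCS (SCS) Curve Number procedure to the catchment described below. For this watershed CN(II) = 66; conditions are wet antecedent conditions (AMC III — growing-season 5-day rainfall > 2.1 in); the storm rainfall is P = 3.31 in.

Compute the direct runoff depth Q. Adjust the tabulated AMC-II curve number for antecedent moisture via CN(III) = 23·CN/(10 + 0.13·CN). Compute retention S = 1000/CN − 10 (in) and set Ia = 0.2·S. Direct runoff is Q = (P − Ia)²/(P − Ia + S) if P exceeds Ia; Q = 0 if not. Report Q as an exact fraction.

Q = 47188438441/29390681100 in ≈ 1.606 in

Wet (AMC III): CN(III) = 23·66/(10 + 0.13·66) = 1518/(929/50) = 75900/929 ≈ 81.701
Max retention: S = 1000/(75900/929) − 10 = 1700/759 in (≈ 2.240 in)
Ia = 0.2·(1700/759) = 340/759 in ≈ 0.448 in
Excess rainfall: 3.310 − 0.448 = 2.862 in; P > Ia so Q > 0
Q: (217229/75900)² ÷ (387229/75900) = 47188438441/29390681100 in (≈ 1.606 in)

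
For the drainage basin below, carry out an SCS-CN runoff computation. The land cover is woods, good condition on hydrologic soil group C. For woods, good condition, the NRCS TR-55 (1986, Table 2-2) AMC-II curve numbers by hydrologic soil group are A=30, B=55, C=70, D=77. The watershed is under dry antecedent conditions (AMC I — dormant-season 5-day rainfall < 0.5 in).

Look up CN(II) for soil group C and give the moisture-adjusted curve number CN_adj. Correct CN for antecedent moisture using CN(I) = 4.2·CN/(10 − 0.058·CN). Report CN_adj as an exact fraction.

CN_adj = 4900/99 ≈ 49.495

NRCS table: woods, good condition, soil group C → CN(II) = 70
Adjust CN=70 to AMC I: 4.2·70/(10 − 0.058·70) → 294 ÷ (297/50) = 4900/99 ≈ 49.495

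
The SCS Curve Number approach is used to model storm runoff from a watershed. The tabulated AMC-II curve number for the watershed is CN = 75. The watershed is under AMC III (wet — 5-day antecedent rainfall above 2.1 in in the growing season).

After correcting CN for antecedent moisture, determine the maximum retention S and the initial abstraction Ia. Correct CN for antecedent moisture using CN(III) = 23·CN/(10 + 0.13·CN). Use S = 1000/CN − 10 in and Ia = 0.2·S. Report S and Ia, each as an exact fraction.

S = 100/69 in ≈ 1.449 in; Ia = 20/69 in ≈ 0.290 in

CN(III) from CN(II)=75: (23·75)/(10 + 0.13·75) = 6900/79 ≈ 87.342
S = 1000/(6900/79) − 10 = 100/69 in ≈ 1.449 in
Ia = 0.2·(100/69) = 20/69 in ≈ 0.290 in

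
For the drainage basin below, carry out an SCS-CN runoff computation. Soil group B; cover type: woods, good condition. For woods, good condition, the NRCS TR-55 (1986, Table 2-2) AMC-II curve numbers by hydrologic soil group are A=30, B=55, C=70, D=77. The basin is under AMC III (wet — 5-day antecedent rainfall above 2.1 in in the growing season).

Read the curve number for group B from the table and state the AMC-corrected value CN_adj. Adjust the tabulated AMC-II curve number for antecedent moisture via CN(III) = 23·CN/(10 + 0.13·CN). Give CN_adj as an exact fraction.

NRCS table: woods, good condition, soil group B → CN(II) = 55
Adjust CN=55 to AMC III: 23·55/(10 + 0.13·55) → 1265 ÷ (343/20) = 25300/343 ≈ 73.761

CN_adj = 25300/343 ≈ 73.761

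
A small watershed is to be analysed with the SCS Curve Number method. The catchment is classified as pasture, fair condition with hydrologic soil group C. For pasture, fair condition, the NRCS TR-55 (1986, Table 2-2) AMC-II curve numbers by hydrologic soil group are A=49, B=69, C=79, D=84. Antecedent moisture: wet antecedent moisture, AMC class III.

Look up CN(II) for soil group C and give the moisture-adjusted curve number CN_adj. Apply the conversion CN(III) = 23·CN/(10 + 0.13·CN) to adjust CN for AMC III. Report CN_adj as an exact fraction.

NRCS table: pasture, fair condition, soil group C → CN(II) = 79
Wet (AMC III): CN(III) = 23·79/(10 + 0.13·79) = 1817/(2027/100) = 181700/2027 ≈ 89.640

CN_adj = 181700/2027 ≈ 89.640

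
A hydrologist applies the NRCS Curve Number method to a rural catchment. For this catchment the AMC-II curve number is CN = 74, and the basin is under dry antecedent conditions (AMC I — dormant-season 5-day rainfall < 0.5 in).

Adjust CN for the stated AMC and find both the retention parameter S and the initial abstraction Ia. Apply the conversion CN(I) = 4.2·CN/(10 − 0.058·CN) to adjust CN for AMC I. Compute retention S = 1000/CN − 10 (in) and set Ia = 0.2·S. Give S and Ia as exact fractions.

Adjust CN=74 to AMC I: 4.2·74/(10 − 0.058·74) → (1554/5) ÷ (1427/250) = 77700/1427 ≈ 54.450
S = 1000/(77700/1427) − 10 = 6500/777 in ≈ 8.366 in
Initial abstraction Ia = S/5 = (6500/777)/5 = 1300/777 ≈ 1.673 in

S = 6500/777 in ≈ 8.366 in; Ia = 1300/777 in ≈ 1.673 in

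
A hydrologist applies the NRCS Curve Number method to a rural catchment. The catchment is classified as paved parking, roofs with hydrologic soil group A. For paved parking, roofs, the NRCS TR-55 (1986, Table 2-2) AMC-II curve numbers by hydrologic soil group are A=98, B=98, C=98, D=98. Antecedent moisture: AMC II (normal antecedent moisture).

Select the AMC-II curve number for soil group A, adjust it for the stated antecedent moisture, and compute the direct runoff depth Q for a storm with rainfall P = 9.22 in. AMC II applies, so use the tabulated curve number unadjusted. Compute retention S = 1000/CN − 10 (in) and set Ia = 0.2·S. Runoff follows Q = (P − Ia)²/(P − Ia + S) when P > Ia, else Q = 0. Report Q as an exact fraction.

NRCS table: paved parking, roofs, soil group A → CN(II) = 98
AMC II — tabulated CN = 98 applies directly.
Retention S: 1000/CN − 10 with CN=98.000 → S = 10/49 ≈ 0.204 in
Ia = 0.2S: 0.2·0.204 = 0.041 in (exactly 2/49)
Since P=9.220 > Ia=0.041: effective rainfall P−Ia = 22489/2450 in
Q: (22489/2450)² ÷ (22989/2450) = 505755121/56323050 in (≈ 8.980 in)

Q = 505755121/56323050 in ≈ 8.980 in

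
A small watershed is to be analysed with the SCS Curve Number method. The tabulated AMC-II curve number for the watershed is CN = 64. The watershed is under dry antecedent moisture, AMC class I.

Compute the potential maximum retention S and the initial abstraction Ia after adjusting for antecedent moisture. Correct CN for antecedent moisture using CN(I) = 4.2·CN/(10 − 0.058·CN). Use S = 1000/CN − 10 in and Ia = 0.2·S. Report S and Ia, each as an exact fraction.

S = 375/28 in ≈ 13.393 in; Ia = 75/28 in ≈ 2.679 in

CN(I) from CN(II)=64: (4.2·64)/(10 − 0.058·64) = 5600/131 ≈ 42.748
S = 1000/(5600/131) − 10 = 375/28 in ≈ 13.393 in
Ia = 0.2S: 0.2·13.393 = 2.679 in (exactly 75/28)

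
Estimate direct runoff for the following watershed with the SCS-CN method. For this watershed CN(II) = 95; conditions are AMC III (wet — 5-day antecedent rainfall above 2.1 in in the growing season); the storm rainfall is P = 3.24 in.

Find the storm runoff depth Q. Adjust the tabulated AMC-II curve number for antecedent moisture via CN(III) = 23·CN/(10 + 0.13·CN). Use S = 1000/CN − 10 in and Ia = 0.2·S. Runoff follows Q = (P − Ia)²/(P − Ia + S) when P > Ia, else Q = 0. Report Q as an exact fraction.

Q = 1217800609/408562225 in ≈ 2.981 in

Wet (AMC III): CN(III) = 23·95/(10 + 0.13·95) = 2185/(447/20) = 43700/447 ≈ 97.763
Retention S: 1000/CN − 10 with CN=97.763 → S = 100/437 ≈ 0.229 in
Ia = 0.2·(100/437) = 20/437 in ≈ 0.046 in
Since P=3.240 > Ia=0.046: effective rainfall P−Ia = 34897/10925 in
Q = (34897/10925)²/((34897/10925) + 100/437) = (1217800609/119355625)/(37397/10925) = 1217800609/408562225 in ≈ 2.981 in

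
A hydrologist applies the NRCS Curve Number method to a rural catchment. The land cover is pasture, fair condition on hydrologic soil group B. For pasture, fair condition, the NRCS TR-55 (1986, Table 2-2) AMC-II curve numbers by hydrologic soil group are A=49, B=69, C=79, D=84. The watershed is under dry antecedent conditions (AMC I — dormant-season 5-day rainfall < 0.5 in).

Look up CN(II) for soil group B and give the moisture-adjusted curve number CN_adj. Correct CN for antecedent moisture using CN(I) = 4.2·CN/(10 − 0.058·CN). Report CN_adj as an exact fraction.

NRCS table: pasture, fair condition, soil group B → CN(II) = 69
CN(I) from CN(II)=69: (4.2·69)/(10 − 0.058·69) = 144900/2999 ≈ 48.316

CN_adj = 144900/2999 ≈ 48.316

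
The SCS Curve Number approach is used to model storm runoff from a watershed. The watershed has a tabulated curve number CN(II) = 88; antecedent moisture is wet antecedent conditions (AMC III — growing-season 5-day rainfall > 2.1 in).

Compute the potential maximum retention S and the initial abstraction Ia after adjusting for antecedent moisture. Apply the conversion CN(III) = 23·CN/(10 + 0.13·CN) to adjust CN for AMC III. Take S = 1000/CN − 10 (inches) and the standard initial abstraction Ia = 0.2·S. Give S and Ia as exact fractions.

S = 150/253 in ≈ 0.593 in; Ia = 30/253 in ≈ 0.119 in

CN(III) from CN(II)=88: (23·88)/(10 + 0.13·88) = 6325/67 ≈ 94.403
Max retention: S = 1000/(6325/67) − 10 = 150/253 in (≈ 0.593 in)
Ia = 0.2S: 0.2·0.593 = 0.119 in (exactly 30/253)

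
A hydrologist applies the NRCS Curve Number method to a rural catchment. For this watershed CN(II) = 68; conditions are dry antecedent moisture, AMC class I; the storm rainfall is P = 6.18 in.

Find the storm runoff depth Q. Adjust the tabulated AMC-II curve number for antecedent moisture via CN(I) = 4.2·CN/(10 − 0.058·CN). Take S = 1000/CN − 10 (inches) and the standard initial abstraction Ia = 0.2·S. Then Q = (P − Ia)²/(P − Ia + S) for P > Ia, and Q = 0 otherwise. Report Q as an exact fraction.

Adjust CN=68 to AMC I: 4.2·68/(10 − 0.058·68) → (1428/5) ÷ (757/125) = 35700/757 ≈ 47.160
Retention S: 1000/CN − 10 with CN=47.160 → S = 4000/357 ≈ 11.204 in
Ia = 0.2·(4000/357) = 800/357 in ≈ 2.241 in
P − Ia = 6.180 − 2.241 = 70313/17850 ≈ 3.939 in (> 0, runoff occurs)
Q: (70313/17850)² ÷ (270313/17850) = 4943917969/4825087050 in (≈ 1.025 in)

Q = 4943917969/4825087050 in ≈ 1.025 in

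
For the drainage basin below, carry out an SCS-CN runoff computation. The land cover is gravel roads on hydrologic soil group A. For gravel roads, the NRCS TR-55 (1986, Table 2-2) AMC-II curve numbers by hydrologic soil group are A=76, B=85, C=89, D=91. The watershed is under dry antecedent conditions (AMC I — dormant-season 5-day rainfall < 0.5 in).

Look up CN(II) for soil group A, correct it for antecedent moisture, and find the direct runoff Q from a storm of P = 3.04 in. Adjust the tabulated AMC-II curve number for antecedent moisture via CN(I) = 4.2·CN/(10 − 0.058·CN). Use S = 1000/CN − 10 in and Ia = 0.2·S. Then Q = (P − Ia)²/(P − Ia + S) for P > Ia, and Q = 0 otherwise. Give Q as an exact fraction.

Q = 6522916/25027275 in ≈ 0.261 in

NRCS table: gravel roads, soil group A → CN(II) = 76
CN(I) from CN(II)=76: (4.2·76)/(10 − 0.058·76) = 13300/233 ≈ 57.082
Retention S: 1000/CN − 10 with CN=57.082 → S = 1000/133 ≈ 7.519 in
Initial abstraction Ia = S/5 = (1000/133)/5 = 200/133 ≈ 1.504 in
P − Ia = 3.040 − 1.504 = 5108/3325 ≈ 1.536 in (> 0, runoff occurs)
Q: (5108/3325)² ÷ (30108/3325) = 6522916/25027275 in (≈ 0.261 in)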